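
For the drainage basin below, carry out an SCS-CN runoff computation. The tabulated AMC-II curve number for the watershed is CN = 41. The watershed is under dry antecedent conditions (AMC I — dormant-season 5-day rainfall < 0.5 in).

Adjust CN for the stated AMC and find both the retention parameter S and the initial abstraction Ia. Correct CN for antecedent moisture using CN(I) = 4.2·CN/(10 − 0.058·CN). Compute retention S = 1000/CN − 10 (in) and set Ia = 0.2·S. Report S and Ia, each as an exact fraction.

Dry (AMC I): CN(I) = 4.2·41/(10 − 0.058·41) = (861/5)/(3811/500) = 86100/3811 ≈ 22.592
Retention S: 1000/CN − 10 with CN=22.592 → S = 29500/861 ≈ 34.262 in
Ia = 0.2·(29500/861) = 5900/861 in ≈ 6.852 in

S = 29500/861 in ≈ 34.262 in; Ia = 5900/861 in ≈ 6.852 in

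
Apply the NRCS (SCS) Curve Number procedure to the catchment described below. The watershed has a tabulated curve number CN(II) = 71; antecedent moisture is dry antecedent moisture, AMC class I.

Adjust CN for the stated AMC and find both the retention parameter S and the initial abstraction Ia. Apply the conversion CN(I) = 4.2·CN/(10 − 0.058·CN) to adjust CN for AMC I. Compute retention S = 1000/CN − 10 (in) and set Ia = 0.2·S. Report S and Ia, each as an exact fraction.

S = 14500/1491 in ≈ 9.725 in; Ia = 2900/1491 in ≈ 1.945 in

CN(I) from CN(II)=71: (4.2·71)/(10 − 0.058·71) = 149100/2941 ≈ 50.697
Max retention: S = 1000/(149100/2941) − 10 = 14500/1491 in (≈ 9.725 in)
Initial abstraction Ia = S/5 = (14500/1491)/5 = 2900/1491 ≈ 1.945 in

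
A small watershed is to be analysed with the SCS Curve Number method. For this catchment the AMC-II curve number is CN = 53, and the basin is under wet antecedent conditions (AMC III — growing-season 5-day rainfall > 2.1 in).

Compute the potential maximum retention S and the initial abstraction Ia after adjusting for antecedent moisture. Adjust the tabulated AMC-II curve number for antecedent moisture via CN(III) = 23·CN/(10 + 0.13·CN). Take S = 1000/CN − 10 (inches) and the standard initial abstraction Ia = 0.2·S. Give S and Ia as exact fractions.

S = 4700/1219 in ≈ 3.856 in; Ia = 940/1219 in ≈ 0.771 in

CN(III) from CN(II)=53: (23·53)/(10 + 0.13·53) = 121900/1689 ≈ 72.173
Max retention: S = 1000/(121900/1689) − 10 = 4700/1219 in (≈ 3.856 in)
Initial abstraction Ia = S/5 = (4700/1219)/5 = 940/1219 ≈ 0.771 in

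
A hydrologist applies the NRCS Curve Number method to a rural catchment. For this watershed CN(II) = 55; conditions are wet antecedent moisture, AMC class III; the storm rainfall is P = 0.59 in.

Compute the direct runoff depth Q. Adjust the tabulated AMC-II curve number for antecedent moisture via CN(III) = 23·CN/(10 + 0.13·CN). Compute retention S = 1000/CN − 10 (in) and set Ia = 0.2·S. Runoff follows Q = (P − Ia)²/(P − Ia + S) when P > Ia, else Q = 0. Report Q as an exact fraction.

Wet (AMC III): CN(III) = 23·55/(10 + 0.13·55) = 1265/(343/20) = 25300/343 ≈ 73.761
S = 1000/(25300/343) − 10 = 900/253 in ≈ 3.557 in
Initial abstraction Ia = S/5 = (900/253)/5 = 180/253 ≈ 0.711 in
P = 0.590 ≤ Ia = 0.711 in: entire storm abstracted, Q = 0.

Q = 0 in ≈ 0.000 in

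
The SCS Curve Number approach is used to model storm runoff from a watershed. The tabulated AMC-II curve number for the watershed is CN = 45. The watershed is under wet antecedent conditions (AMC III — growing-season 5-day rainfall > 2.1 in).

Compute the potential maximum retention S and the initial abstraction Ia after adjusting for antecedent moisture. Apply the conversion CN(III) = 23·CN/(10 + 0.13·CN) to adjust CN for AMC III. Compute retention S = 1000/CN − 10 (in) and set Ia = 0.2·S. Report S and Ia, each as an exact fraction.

S = 1100/207 in ≈ 5.314 in; Ia = 220/207 in ≈ 1.063 in

Wet (AMC III): CN(III) = 23·45/(10 + 0.13·45) = 1035/(317/20) = 20700/317 ≈ 65.300
S = 1000/(20700/317) − 10 = 1100/207 in ≈ 5.314 in
Ia = 0.2·(1100/207) = 220/207 in ≈ 1.063 in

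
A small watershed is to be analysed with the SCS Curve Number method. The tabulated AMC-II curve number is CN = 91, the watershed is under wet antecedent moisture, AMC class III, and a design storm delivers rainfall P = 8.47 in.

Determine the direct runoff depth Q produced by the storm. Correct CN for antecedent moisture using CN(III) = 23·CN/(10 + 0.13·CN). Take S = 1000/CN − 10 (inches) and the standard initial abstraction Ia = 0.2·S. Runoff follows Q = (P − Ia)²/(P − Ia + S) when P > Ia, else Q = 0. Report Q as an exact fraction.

Q = 3079221262441/386110570300 in ≈ 7.975 in

Adjust CN=91 to AMC III: 23·91/(10 + 0.13·91) → 2093 ÷ (2183/100) = 209300/2183 ≈ 95.877
Max retention: S = 1000/(209300/2183) − 10 = 900/2093 in (≈ 0.430 in)
Initial abstraction Ia = S/5 = (900/2093)/5 = 180/2093 ≈ 0.086 in
Since P=8.470 > Ia=0.086: effective rainfall P−Ia = 1754771/209300 in
Q: (1754771/209300)² ÷ (1844771/209300) = 3079221262441/386110570300 in (≈ 7.975 in)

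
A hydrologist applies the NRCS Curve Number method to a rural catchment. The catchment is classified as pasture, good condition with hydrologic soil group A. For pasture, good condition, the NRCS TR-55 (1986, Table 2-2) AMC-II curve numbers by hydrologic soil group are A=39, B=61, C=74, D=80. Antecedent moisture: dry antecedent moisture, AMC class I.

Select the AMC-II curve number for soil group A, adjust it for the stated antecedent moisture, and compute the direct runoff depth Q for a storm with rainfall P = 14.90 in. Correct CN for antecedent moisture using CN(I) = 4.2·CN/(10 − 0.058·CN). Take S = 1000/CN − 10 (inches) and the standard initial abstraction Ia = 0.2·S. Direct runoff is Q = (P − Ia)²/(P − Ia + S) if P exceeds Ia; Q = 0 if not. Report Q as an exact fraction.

NRCS table: pasture, good condition, soil group A → CN(II) = 39
CN(I) from CN(II)=39: (4.2·39)/(10 − 0.058·39) = 81900/3869 ≈ 21.168
Max retention: S = 1000/(81900/3869) − 10 = 30500/819 in (≈ 37.241 in)
Initial abstraction Ia = S/5 = (30500/819)/5 = 6100/819 ≈ 7.448 in
Since P=14.900 > Ia=7.448: effective rainfall P−Ia = 61031/8190 in
Runoff Q = (P−Ia)²/(P−Ia+S) = (7.452)²/(7.452+37.241) = 3724782961/2997793890 ≈ 1.243 in

Q = 3724782961/2997793890 in ≈ 1.243 in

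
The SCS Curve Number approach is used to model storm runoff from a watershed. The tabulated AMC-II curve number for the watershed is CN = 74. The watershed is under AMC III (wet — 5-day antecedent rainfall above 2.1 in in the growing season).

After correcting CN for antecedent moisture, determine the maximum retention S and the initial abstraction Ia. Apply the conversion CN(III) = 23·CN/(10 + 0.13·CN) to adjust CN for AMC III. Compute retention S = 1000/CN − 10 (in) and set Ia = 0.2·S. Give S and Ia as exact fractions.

CN(III) from CN(II)=74: (23·74)/(10 + 0.13·74) = 85100/981 ≈ 86.748
Max retention: S = 1000/(85100/981) − 10 = 1300/851 in (≈ 1.528 in)
Ia = 0.2·(1300/851) = 260/851 in ≈ 0.306 in

S = 1300/851 in ≈ 1.528 in; Ia = 260/851 in ≈ 0.306 in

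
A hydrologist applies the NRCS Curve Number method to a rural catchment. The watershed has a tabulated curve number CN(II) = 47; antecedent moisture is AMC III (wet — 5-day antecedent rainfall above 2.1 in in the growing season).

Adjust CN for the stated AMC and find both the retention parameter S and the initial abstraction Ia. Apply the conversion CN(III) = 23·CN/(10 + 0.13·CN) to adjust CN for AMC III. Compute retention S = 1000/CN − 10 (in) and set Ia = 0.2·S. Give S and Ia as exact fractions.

Adjust CN=47 to AMC III: 23·47/(10 + 0.13·47) → 1081 ÷ (1611/100) = 108100/1611 ≈ 67.101
S = 1000/(108100/1611) − 10 = 5300/1081 in ≈ 4.903 in
Ia = 0.2·(5300/1081) = 1060/1081 in ≈ 0.981 in

S = 5300/1081 in ≈ 4.903 in; Ia = 1060/1081 in ≈ 0.981 in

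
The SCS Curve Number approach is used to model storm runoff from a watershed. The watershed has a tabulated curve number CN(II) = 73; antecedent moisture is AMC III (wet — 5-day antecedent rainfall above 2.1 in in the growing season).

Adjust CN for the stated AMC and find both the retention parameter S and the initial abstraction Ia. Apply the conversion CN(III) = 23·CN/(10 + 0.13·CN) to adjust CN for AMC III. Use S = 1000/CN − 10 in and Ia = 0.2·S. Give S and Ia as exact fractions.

S = 2700/1679 in ≈ 1.608 in; Ia = 540/1679 in ≈ 0.322 in

Adjust CN=73 to AMC III: 23·73/(10 + 0.13·73) → 1679 ÷ (1949/100) = 167900/1949 ≈ 86.147
Max retention: S = 1000/(167900/1949) − 10 = 2700/1679 in (≈ 1.608 in)
Ia = 0.2S: 0.2·1.608 = 0.322 in (exactly 540/1679)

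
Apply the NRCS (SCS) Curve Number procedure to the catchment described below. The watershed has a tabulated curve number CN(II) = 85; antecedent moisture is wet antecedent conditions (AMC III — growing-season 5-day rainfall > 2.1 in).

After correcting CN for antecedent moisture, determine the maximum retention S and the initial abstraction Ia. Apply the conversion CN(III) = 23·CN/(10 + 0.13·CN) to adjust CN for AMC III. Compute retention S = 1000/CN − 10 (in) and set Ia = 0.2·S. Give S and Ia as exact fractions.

S = 300/391 in ≈ 0.767 in; Ia = 60/391 in ≈ 0.153 in

Adjust CN=85 to AMC III: 23·85/(10 + 0.13·85) → 1955 ÷ (421/20) = 39100/421 ≈ 92.874
Retention S: 1000/CN − 10 with CN=92.874 → S = 300/391 ≈ 0.767 in
Ia = 0.2·(300/391) = 60/391 in ≈ 0.153 in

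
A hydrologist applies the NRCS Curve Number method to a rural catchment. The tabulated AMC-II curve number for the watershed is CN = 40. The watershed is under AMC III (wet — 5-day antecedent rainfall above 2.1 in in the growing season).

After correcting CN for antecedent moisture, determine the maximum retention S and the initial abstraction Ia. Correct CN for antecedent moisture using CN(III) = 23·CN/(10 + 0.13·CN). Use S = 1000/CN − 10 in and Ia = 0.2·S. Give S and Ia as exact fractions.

S = 150/23 in ≈ 6.522 in; Ia = 30/23 in ≈ 1.304 in

CN(III) from CN(II)=40: (23·40)/(10 + 0.13·40) = 1150/19 ≈ 60.526
Max retention: S = 1000/(1150/19) − 10 = 150/23 in (≈ 6.522 in)
Ia = 0.2·(150/23) = 30/23 in ≈ 1.304 in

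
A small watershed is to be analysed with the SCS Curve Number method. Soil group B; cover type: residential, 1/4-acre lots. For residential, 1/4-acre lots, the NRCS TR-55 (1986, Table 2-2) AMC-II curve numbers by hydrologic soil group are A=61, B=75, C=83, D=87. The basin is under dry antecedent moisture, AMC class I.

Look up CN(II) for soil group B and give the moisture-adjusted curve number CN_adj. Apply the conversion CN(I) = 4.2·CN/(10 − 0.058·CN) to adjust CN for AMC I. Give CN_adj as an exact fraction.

CN_adj = 6300/113 ≈ 55.752

NRCS table: residential, 1/4-acre lots, soil group B → CN(II) = 75
Adjust CN=75 to AMC I: 4.2·75/(10 − 0.058·75) → 315 ÷ (113/20) = 6300/113 ≈ 55.752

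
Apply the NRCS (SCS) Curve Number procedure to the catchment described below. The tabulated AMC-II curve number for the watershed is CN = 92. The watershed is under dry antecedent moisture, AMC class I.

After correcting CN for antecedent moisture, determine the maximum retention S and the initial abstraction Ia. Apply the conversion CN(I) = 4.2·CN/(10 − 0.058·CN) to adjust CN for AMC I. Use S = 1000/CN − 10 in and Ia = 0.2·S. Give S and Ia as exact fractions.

S = 1000/483 in ≈ 2.070 in; Ia = 200/483 in ≈ 0.414 in

CN(I) from CN(II)=92: (4.2·92)/(10 − 0.058·92) = 48300/583 ≈ 82.847
Retention S: 1000/CN − 10 with CN=82.847 → S = 1000/483 ≈ 2.070 in
Ia = 0.2S: 0.2·2.070 = 0.414 in (exactly 200/483)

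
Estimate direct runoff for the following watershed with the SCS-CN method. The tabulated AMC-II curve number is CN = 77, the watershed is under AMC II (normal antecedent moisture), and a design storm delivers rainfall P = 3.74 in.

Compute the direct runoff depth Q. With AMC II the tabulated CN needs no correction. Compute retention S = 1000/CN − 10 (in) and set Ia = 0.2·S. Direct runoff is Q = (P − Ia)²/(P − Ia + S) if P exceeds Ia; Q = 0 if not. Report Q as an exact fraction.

Q = 146385801/90856150 in ≈ 1.611 in

Average conditions: CN = 77 (no AMC adjustment).
Max retention: S = 1000/77 − 10 = 230/77 in (≈ 2.987 in)
Initial abstraction Ia = S/5 = (230/77)/5 = 46/77 ≈ 0.597 in
Since P=3.740 > Ia=0.597: effective rainfall P−Ia = 12099/3850 in
Q = (12099/3850)²/((12099/3850) + 230/77) = (146385801/14822500)/(23599/3850) = 146385801/90856150 in ≈ 1.611 in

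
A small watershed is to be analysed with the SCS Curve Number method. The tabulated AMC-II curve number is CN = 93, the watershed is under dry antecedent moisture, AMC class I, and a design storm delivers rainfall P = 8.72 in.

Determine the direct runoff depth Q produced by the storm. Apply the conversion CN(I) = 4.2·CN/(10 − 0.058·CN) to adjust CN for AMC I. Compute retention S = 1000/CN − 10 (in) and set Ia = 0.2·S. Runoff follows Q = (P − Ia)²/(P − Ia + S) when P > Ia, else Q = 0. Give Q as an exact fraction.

Q = 1700727842/246991725 in ≈ 6.886 in

Dry (AMC I): CN(I) = 4.2·93/(10 − 0.058·93) = (1953/5)/(2303/500) = 27900/329 ≈ 84.802
Max retention: S = 1000/(27900/329) − 10 = 500/279 in (≈ 1.792 in)
Ia = 0.2S: 0.2·1.792 = 0.358 in (exactly 100/279)
Since P=8.720 > Ia=0.358: effective rainfall P−Ia = 58322/6975 in
Q: (58322/6975)² ÷ (70822/6975) = 1700727842/246991725 in (≈ 6.886 in)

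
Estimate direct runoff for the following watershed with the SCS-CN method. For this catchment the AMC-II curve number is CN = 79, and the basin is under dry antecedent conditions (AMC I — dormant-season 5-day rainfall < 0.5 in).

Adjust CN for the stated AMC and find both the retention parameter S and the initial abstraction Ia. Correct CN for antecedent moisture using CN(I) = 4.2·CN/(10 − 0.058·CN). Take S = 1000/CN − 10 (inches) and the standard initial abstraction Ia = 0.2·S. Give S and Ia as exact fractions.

Adjust CN=79 to AMC I: 4.2·79/(10 − 0.058·79) → (1659/5) ÷ (2709/500) = 7900/129 ≈ 61.240
Max retention: S = 1000/(7900/129) − 10 = 500/79 in (≈ 6.329 in)
Ia = 0.2S: 0.2·6.329 = 1.266 in (exactly 100/79)

S = 500/79 in ≈ 6.329 in; Ia = 100/79 in ≈ 1.266 in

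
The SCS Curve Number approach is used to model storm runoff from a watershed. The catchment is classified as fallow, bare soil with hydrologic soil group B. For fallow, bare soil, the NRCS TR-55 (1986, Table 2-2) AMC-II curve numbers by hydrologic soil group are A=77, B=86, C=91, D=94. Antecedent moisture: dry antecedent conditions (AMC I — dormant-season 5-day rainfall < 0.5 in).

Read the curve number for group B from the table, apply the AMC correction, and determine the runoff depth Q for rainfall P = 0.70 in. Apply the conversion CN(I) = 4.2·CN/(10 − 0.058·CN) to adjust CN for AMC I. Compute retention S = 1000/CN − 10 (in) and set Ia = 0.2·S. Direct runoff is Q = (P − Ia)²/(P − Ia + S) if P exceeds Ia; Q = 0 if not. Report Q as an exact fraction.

Q = 0 in ≈ 0.000 in

NRCS table: fallow, bare soil, soil group B → CN(II) = 86
CN(I) from CN(II)=86: (4.2·86)/(10 − 0.058·86) = 12900/179 ≈ 72.067
S = 1000/(12900/179) − 10 = 500/129 in ≈ 3.876 in
Ia = 0.2S: 0.2·3.876 = 0.775 in (exactly 100/129)
P = 0.700 ≤ Ia = 0.775 in: entire storm abstracted, Q = 0.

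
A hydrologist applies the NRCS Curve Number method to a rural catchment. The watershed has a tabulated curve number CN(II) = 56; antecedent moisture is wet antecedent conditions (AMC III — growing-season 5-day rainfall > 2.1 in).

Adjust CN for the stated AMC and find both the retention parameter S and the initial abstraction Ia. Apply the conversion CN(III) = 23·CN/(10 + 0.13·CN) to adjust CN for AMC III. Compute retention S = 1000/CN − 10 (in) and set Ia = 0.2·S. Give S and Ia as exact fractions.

CN(III) from CN(II)=56: (23·56)/(10 + 0.13·56) = 4025/54 ≈ 74.537
Retention S: 1000/CN − 10 with CN=74.537 → S = 550/161 ≈ 3.416 in
Initial abstraction Ia = S/5 = (550/161)/5 = 110/161 ≈ 0.683 in

S = 550/161 in ≈ 3.416 in; Ia = 110/161 in ≈ 0.683 in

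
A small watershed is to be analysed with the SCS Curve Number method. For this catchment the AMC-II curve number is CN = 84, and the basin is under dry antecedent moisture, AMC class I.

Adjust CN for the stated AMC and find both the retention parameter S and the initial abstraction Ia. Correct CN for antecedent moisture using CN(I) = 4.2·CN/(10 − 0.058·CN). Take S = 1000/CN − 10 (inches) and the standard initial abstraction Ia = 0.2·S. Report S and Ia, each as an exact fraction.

CN(I) from CN(II)=84: (4.2·84)/(10 − 0.058·84) = 44100/641 ≈ 68.799
S = 1000/(44100/641) − 10 = 2000/441 in ≈ 4.535 in
Ia = 0.2S: 0.2·4.535 = 0.907 in (exactly 400/441)

S = 2000/441 in ≈ 4.535 in; Ia = 400/441 in ≈ 0.907 in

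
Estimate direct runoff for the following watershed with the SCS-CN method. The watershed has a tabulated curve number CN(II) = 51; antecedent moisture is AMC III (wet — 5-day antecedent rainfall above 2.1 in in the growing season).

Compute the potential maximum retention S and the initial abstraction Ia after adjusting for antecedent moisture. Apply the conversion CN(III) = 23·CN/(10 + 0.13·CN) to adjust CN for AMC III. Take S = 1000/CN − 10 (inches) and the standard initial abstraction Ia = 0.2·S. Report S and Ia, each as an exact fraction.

Wet (AMC III): CN(III) = 23·51/(10 + 0.13·51) = 1173/(1663/100) = 117300/1663 ≈ 70.535
Retention S: 1000/CN − 10 with CN=70.535 → S = 4900/1173 ≈ 4.177 in
Initial abstraction Ia = S/5 = (4900/1173)/5 = 980/1173 ≈ 0.835 in

S = 4900/1173 in ≈ 4.177 in; Ia = 980/1173 in ≈ 0.835 in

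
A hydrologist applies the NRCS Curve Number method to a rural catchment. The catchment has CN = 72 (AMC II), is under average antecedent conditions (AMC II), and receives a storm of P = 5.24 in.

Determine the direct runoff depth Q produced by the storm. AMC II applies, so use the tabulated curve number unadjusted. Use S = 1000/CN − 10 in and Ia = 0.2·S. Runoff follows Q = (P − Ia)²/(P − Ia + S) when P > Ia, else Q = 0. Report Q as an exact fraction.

CN(II) = 72; AMC II needs no correction.
S = 1000/72 − 10 = 35/9 in ≈ 3.889 in
Ia = 0.2S: 0.2·3.889 = 0.778 in (exactly 7/9)
Excess rainfall: 5.240 − 0.778 = 4.462 in; P > Ia so Q > 0
Runoff Q = (P−Ia)²/(P−Ia+S) = (4.462)²/(4.462+3.889) = 1008016/422775 ≈ 2.384 in

Q = 1008016/422775 in ≈ 2.384 in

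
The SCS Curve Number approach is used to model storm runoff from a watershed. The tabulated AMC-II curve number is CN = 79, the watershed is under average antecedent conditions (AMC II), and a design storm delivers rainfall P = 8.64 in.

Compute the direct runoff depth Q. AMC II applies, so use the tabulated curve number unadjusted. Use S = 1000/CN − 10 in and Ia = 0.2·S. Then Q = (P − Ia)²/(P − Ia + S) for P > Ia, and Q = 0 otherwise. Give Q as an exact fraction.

Q = 21370683/3499700 in ≈ 6.106 in

CN(II) = 79; AMC II needs no correction.
S = 1000/79 − 10 = 210/79 in ≈ 2.658 in
Ia = 0.2·(210/79) = 42/79 in ≈ 0.532 in
Excess rainfall: 8.640 − 0.532 = 8.108 in; P > Ia so Q > 0
Q: (16014/1975)² ÷ (21264/1975) = 21370683/3499700 in (≈ 6.106 in)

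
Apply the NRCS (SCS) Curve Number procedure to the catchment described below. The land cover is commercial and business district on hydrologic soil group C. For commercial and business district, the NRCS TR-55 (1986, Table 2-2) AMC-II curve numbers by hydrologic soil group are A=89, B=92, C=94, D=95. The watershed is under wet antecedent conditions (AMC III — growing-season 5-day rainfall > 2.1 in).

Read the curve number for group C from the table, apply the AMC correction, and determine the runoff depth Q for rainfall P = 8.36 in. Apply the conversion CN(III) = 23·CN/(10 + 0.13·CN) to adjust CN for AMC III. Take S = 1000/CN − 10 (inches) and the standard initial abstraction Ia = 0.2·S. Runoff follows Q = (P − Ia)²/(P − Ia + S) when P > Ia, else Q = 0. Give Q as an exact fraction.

Q = 50368376041/6267881225 in ≈ 8.036 in

NRCS table: commercial and business district, soil group C → CN(II) = 94
Wet (AMC III): CN(III) = 23·94/(10 + 0.13·94) = 2162/(1111/50) = 108100/1111 ≈ 97.300
S = 1000/(108100/1111) − 10 = 300/1081 in ≈ 0.278 in
Initial abstraction Ia = S/5 = (300/1081)/5 = 60/1081 ≈ 0.056 in
P − Ia = 8.360 − 0.056 = 224429/27025 ≈ 8.304 in (> 0, runoff occurs)
Runoff Q = (P−Ia)²/(P−Ia+S) = (8.304)²/(8.304+0.278) = 50368376041/6267881225 ≈ 8.036 in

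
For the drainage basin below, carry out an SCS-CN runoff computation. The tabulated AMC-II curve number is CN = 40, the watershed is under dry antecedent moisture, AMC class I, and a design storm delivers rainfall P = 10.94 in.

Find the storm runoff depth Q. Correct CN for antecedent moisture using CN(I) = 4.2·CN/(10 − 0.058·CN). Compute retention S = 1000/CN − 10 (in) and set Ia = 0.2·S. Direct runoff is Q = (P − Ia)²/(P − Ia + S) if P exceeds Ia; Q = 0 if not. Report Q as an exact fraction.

Q = 1766241/4840150 in ≈ 0.365 in

CN(I) from CN(II)=40: (4.2·40)/(10 − 0.058·40) = 175/8 ≈ 21.875
Retention S: 1000/CN − 10 with CN=21.875 → S = 250/7 ≈ 35.714 in
Initial abstraction Ia = S/5 = (250/7)/5 = 50/7 ≈ 7.143 in
Excess rainfall: 10.940 − 7.143 = 3.797 in; P > Ia so Q > 0
Q = (1329/350)²/((1329/350) + 250/7) = (1766241/122500)/(13829/350) = 1766241/4840150 in ≈ 0.365 in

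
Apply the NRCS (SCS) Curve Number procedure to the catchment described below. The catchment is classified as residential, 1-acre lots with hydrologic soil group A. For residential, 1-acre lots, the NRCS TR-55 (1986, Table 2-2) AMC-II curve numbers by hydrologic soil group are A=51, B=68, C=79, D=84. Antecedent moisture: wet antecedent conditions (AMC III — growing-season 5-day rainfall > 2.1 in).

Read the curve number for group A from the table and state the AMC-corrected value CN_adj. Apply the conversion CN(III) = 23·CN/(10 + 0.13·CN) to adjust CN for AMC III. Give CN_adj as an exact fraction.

NRCS table: residential, 1-acre lots, soil group A → CN(II) = 51
Adjust CN=51 to AMC III: 23·51/(10 + 0.13·51) → 1173 ÷ (1663/100) = 117300/1663 ≈ 70.535

CN_adj = 117300/1663 ≈ 70.535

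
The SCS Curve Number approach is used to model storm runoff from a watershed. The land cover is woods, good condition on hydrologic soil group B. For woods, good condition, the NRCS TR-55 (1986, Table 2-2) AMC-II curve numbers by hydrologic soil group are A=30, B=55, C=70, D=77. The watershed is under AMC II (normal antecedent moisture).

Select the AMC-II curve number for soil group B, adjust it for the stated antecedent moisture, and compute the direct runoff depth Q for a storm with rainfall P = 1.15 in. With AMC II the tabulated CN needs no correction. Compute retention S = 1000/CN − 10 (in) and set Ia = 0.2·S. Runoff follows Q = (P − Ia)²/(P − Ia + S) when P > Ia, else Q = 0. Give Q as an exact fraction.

Q = 0 in ≈ 0.000 in

NRCS table: woods, good condition, soil group B → CN(II) = 55
AMC II — tabulated CN = 55 applies directly.
Retention S: 1000/CN − 10 with CN=55.000 → S = 90/11 ≈ 8.182 in
Ia = 0.2S: 0.2·8.182 = 1.636 in (exactly 18/11)
P = 1.150 ≤ Ia = 1.636 in: entire storm abstracted, Q = 0.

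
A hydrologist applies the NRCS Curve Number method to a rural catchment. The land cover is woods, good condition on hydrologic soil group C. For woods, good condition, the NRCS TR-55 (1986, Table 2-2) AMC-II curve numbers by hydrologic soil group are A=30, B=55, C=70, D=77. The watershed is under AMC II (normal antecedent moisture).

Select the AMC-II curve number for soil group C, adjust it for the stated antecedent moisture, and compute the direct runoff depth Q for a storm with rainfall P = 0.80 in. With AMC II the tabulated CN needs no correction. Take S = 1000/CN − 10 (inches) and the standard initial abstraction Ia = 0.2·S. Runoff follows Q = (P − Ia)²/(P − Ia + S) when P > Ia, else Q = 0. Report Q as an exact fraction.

NRCS table: woods, good condition, soil group C → CN(II) = 70
AMC II — tabulated CN = 70 applies directly.
Retention S: 1000/CN − 10 with CN=70.000 → S = 30/7 ≈ 4.286 in
Ia = 0.2S: 0.2·4.286 = 0.857 in (exactly 6/7)
P = 0.800 ≤ Ia = 0.857 in: entire storm abstracted, Q = 0.

Q = 0 in ≈ 0.000 in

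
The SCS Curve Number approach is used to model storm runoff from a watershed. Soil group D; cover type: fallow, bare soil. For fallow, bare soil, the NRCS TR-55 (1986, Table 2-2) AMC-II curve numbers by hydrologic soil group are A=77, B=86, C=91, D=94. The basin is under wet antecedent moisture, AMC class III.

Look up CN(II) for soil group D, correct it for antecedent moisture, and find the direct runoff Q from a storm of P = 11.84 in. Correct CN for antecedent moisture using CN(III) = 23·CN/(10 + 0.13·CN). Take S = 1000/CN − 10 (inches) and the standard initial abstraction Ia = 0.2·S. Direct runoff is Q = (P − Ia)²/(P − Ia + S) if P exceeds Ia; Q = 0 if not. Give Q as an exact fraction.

NRCS table: fallow, bare soil, soil group D → CN(II) = 94
Wet (AMC III): CN(III) = 23·94/(10 + 0.13·94) = 2162/(1111/50) = 108100/1111 ≈ 97.300
Max retention: S = 1000/(108100/1111) − 10 = 300/1081 in (≈ 0.278 in)
Initial abstraction Ia = S/5 = (300/1081)/5 = 60/1081 ≈ 0.056 in
Since P=11.840 > Ia=0.056: effective rainfall P−Ia = 318476/27025 in
Runoff Q = (P−Ia)²/(P−Ia+S) = (11.784)²/(11.784+0.278) = 12678370322/1101187675 ≈ 11.513 in

Q = 12678370322/1101187675 in ≈ 11.513 in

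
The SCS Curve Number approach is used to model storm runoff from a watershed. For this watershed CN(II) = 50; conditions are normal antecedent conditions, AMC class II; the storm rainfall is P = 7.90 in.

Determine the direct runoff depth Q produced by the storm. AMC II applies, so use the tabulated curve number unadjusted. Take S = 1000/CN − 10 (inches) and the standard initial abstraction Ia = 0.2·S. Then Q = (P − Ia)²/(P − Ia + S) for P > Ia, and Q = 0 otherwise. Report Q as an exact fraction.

Average conditions: CN = 50 (no AMC adjustment).
S = 1000/50 − 10 = 10 in ≈ 10.000 in
Initial abstraction Ia = S/5 = 10/5 = 2 ≈ 2.000 in
Since P=7.900 > Ia=2.000: effective rainfall P−Ia = 59/10 in
Q: (59/10)² ÷ (159/10) = 3481/1590 in (≈ 2.189 in)

Q = 3481/1590 in ≈ 2.189 in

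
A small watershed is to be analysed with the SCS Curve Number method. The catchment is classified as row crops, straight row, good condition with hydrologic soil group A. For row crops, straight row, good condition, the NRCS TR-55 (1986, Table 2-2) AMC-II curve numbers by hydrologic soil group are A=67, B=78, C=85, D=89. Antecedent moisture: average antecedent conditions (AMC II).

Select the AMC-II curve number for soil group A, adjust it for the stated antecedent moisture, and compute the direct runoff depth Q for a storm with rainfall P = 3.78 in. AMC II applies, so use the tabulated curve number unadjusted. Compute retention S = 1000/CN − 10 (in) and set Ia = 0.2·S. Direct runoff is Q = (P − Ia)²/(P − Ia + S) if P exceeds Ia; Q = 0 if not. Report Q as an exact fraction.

NRCS table: row crops, straight row, good condition, soil group A → CN(II) = 67
AMC II — tabulated CN = 67 applies directly.
Max retention: S = 1000/67 − 10 = 330/67 in (≈ 4.925 in)
Ia = 0.2·(330/67) = 66/67 in ≈ 0.985 in
Excess rainfall: 3.780 − 0.985 = 2.795 in; P > Ia so Q > 0
Q: (9363/3350)² ÷ (25863/3350) = 29221923/28880350 in (≈ 1.012 in)

Q = 29221923/28880350 in ≈ 1.012 in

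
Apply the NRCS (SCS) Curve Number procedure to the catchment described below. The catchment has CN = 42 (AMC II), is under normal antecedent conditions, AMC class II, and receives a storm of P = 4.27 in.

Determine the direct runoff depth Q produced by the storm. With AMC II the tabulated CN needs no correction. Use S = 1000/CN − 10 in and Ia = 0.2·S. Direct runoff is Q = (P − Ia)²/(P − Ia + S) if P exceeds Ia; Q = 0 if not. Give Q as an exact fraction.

AMC II — tabulated CN = 42 applies directly.
Max retention: S = 1000/42 − 10 = 290/21 in (≈ 13.810 in)
Ia = 0.2S: 0.2·13.810 = 2.762 in (exactly 58/21)
Excess rainfall: 4.270 − 2.762 = 1.508 in; P > Ia so Q > 0
Q = (3167/2100)²/((3167/2100) + 290/21) = (10029889/4410000)/(32167/2100) = 10029889/67550700 in ≈ 0.148 in

Q = 10029889/67550700 in ≈ 0.148 in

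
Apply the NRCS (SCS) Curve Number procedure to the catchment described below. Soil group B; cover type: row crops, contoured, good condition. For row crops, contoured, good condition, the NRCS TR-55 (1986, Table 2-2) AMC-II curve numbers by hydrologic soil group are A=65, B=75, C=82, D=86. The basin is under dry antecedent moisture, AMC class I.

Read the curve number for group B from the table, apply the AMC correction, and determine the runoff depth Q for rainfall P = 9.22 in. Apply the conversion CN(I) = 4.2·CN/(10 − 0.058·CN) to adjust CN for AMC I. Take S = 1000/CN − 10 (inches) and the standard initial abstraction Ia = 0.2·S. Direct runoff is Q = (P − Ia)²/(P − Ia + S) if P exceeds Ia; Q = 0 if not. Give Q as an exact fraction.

Q = 578065849/154485450 in ≈ 3.742 in

NRCS table: row crops, contoured, good condition, soil group B → CN(II) = 75
Adjust CN=75 to AMC I: 4.2·75/(10 − 0.058·75) → 315 ÷ (113/20) = 6300/113 ≈ 55.752
Max retention: S = 1000/(6300/113) − 10 = 500/63 in (≈ 7.937 in)
Ia = 0.2S: 0.2·7.937 = 1.587 in (exactly 100/63)
Excess rainfall: 9.220 − 1.587 = 7.633 in; P > Ia so Q > 0
Runoff Q = (P−Ia)²/(P−Ia+S) = (7.633)²/(7.633+7.937) = 578065849/154485450 ≈ 3.742 in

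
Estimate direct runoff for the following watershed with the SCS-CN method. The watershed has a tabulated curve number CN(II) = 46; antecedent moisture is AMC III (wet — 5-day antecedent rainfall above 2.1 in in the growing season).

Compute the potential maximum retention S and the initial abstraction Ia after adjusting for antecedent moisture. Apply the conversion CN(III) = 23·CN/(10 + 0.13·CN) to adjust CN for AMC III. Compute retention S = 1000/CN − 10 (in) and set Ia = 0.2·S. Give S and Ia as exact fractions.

Adjust CN=46 to AMC III: 23·46/(10 + 0.13·46) → 1058 ÷ (799/50) = 52900/799 ≈ 66.208
S = 1000/(52900/799) − 10 = 2700/529 in ≈ 5.104 in
Ia = 0.2S: 0.2·5.104 = 1.021 in (exactly 540/529)

S = 2700/529 in ≈ 5.104 in; Ia = 540/529 in ≈ 1.021 in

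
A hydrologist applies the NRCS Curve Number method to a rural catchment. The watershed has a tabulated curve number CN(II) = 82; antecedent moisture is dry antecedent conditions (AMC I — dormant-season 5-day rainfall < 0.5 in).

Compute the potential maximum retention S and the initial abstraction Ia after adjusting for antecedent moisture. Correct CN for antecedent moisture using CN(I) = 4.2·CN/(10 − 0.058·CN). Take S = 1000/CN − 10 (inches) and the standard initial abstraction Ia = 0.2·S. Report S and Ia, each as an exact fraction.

S = 1500/287 in ≈ 5.226 in; Ia = 300/287 in ≈ 1.045 in

Adjust CN=82 to AMC I: 4.2·82/(10 − 0.058·82) → (1722/5) ÷ (1311/250) = 28700/437 ≈ 65.675
S = 1000/(28700/437) − 10 = 1500/287 in ≈ 5.226 in
Ia = 0.2·(1500/287) = 300/287 in ≈ 1.045 in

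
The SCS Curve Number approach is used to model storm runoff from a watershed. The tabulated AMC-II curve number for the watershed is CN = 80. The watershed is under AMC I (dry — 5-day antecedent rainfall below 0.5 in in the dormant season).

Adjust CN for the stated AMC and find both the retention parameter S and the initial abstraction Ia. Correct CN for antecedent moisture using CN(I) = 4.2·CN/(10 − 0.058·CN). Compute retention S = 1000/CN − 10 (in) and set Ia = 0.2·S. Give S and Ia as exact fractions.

S = 125/21 in ≈ 5.952 in; Ia = 25/21 in ≈ 1.190 in

Adjust CN=80 to AMC I: 4.2·80/(10 − 0.058·80) → 336 ÷ (134/25) = 4200/67 ≈ 62.687
Retention S: 1000/CN − 10 with CN=62.687 → S = 125/21 ≈ 5.952 in
Ia = 0.2S: 0.2·5.952 = 1.190 in (exactly 25/21)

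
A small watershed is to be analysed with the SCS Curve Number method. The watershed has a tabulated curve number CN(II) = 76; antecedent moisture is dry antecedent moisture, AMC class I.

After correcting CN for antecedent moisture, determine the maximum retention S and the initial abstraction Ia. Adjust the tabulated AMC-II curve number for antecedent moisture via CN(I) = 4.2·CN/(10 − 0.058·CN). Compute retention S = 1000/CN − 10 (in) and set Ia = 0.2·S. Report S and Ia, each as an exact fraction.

Dry (AMC I): CN(I) = 4.2·76/(10 − 0.058·76) = (1596/5)/(699/125) = 13300/233 ≈ 57.082
S = 1000/(13300/233) − 10 = 1000/133 in ≈ 7.519 in
Ia = 0.2S: 0.2·7.519 = 1.504 in (exactly 200/133)

S = 1000/133 in ≈ 7.519 in; Ia = 200/133 in ≈ 1.504 in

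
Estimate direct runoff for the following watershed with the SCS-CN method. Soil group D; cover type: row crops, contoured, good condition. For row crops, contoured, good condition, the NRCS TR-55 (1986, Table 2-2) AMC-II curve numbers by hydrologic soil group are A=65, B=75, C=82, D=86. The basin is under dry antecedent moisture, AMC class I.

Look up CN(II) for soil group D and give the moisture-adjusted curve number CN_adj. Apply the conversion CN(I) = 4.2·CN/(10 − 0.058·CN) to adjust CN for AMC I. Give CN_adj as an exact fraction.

NRCS table: row crops, contoured, good condition, soil group D → CN(II) = 86
Dry (AMC I): CN(I) = 4.2·86/(10 − 0.058·86) = (1806/5)/(1253/250) = 12900/179 ≈ 72.067

CN_adj = 12900/179 ≈ 72.067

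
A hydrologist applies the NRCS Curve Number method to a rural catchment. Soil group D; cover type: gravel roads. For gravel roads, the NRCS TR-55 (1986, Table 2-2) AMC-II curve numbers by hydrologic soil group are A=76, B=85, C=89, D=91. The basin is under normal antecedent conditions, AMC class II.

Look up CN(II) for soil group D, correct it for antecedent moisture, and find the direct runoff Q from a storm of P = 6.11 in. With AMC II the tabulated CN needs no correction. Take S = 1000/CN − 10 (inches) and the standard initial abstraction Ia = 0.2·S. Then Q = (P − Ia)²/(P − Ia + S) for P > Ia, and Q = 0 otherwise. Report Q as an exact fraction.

NRCS table: gravel roads, soil group D → CN(II) = 91
Average conditions: CN = 91 (no AMC adjustment).
Max retention: S = 1000/91 − 10 = 90/91 in (≈ 0.989 in)
Ia = 0.2S: 0.2·0.989 = 0.198 in (exactly 18/91)
Excess rainfall: 6.110 − 0.198 = 5.912 in; P > Ia so Q > 0
Q: (53801/9100)² ÷ (62801/9100) = 2894547601/571489100 in (≈ 5.065 in)

Q = 2894547601/571489100 in ≈ 5.065 in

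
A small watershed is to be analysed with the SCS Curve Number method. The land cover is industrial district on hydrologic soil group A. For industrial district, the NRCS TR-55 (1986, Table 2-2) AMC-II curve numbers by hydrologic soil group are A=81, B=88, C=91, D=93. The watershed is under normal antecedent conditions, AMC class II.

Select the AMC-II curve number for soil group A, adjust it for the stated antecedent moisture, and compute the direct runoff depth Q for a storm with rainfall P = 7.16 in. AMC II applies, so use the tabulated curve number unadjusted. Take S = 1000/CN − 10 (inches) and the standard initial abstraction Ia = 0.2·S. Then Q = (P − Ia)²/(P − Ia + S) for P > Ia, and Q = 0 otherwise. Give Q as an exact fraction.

NRCS table: industrial district, soil group A → CN(II) = 81
AMC II — tabulated CN = 81 applies directly.
S = 1000/81 − 10 = 190/81 in ≈ 2.346 in
Ia = 0.2·(190/81) = 38/81 in ≈ 0.469 in
P − Ia = 7.160 − 0.469 = 13549/2025 ≈ 6.691 in (> 0, runoff occurs)
Q: (13549/2025)² ÷ (18299/2025) = 183575401/37055475 in (≈ 4.954 in)

Q = 183575401/37055475 in ≈ 4.954 in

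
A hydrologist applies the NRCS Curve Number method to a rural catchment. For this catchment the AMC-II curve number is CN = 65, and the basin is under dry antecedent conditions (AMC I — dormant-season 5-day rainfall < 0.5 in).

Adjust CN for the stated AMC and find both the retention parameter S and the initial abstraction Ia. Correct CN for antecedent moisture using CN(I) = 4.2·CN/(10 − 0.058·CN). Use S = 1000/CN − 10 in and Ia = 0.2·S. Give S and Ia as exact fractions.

S = 500/39 in ≈ 12.821 in; Ia = 100/39 in ≈ 2.564 in

Dry (AMC I): CN(I) = 4.2·65/(10 − 0.058·65) = 273/(623/100) = 3900/89 ≈ 43.820
Max retention: S = 1000/(3900/89) − 10 = 500/39 in (≈ 12.821 in)
Initial abstraction Ia = S/5 = (500/39)/5 = 100/39 ≈ 2.564 in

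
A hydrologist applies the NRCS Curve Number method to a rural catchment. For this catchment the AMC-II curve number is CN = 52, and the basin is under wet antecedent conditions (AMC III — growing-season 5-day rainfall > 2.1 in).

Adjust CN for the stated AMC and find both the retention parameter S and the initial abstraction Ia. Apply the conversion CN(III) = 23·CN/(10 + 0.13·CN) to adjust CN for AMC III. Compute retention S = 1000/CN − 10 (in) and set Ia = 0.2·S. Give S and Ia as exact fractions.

S = 1200/299 in ≈ 4.013 in; Ia = 240/299 in ≈ 0.803 in

Wet (AMC III): CN(III) = 23·52/(10 + 0.13·52) = 1196/(419/25) = 29900/419 ≈ 71.360
Max retention: S = 1000/(29900/419) − 10 = 1200/299 in (≈ 4.013 in)
Ia = 0.2S: 0.2·4.013 = 0.803 in (exactly 240/299)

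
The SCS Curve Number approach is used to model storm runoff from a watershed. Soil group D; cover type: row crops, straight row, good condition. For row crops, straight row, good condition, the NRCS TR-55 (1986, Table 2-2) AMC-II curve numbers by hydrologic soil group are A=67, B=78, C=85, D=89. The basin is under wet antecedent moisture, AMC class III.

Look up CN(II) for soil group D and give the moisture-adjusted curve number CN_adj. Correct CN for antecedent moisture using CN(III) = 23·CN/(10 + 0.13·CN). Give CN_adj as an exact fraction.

CN_adj = 204700/2157 ≈ 94.900

NRCS table: row crops, straight row, good condition, soil group D → CN(II) = 89
Wet (AMC III): CN(III) = 23·89/(10 + 0.13·89) = 2047/(2157/100) = 204700/2157 ≈ 94.900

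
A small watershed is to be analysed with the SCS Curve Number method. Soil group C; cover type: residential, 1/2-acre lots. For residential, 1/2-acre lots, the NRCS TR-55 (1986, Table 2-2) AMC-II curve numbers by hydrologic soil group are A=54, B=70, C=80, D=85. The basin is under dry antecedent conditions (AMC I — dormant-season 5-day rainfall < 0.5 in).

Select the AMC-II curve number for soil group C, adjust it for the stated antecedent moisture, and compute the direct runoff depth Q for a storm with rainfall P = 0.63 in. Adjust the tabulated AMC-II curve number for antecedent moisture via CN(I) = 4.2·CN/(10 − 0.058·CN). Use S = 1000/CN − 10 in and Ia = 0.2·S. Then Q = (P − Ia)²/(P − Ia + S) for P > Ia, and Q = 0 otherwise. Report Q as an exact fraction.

Q = 0 in ≈ 0.000 in

NRCS table: residential, 1/2-acre lots, soil group C → CN(II) = 80
Dry (AMC I): CN(I) = 4.2·80/(10 − 0.058·80) = 336/(134/25) = 4200/67 ≈ 62.687
S = 1000/(4200/67) − 10 = 125/21 in ≈ 5.952 in
Initial abstraction Ia = S/5 = (125/21)/5 = 25/21 ≈ 1.190 in
P = 0.630 ≤ Ia = 1.190 in: entire storm abstracted, Q = 0.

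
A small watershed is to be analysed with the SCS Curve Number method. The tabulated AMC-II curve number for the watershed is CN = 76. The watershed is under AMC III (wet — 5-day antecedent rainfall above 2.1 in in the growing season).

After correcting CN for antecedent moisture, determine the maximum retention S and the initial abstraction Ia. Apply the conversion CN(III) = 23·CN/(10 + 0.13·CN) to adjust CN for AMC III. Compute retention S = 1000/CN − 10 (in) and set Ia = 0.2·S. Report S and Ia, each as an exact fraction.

CN(III) from CN(II)=76: (23·76)/(10 + 0.13·76) = 43700/497 ≈ 87.928
S = 1000/(43700/497) − 10 = 600/437 in ≈ 1.373 in
Initial abstraction Ia = S/5 = (600/437)/5 = 120/437 ≈ 0.275 in

S = 600/437 in ≈ 1.373 in; Ia = 120/437 in ≈ 0.275 in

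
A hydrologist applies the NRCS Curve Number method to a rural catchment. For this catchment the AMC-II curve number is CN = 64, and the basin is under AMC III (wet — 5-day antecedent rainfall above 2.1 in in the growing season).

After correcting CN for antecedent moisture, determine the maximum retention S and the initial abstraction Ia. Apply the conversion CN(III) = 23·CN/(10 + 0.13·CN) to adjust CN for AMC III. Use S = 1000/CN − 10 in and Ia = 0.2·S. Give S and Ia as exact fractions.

Adjust CN=64 to AMC III: 23·64/(10 + 0.13·64) → 1472 ÷ (458/25) = 18400/229 ≈ 80.349
S = 1000/(18400/229) − 10 = 225/92 in ≈ 2.446 in
Ia = 0.2S: 0.2·2.446 = 0.489 in (exactly 45/92)

S = 225/92 in ≈ 2.446 in; Ia = 45/92 in ≈ 0.489 in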